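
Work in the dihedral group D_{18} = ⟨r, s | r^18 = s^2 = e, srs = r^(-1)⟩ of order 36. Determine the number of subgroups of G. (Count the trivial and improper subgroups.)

45

|G| = 36, so by Lagrange every subgroup order divides 36. Divisors: 1, 2, 3, 4, 6, 9, 12, 18, 36.
Subgroups by order — order 1: 1; order 2: 19; order 3: 1; order 4: 9; order 6: 7; order 9: 1; order 12: 3; order 18: 3; order 36: 1.
Total: 1 + 19 + 1 + 9 + 7 + 1 + 3 + 3 + 1 = 45.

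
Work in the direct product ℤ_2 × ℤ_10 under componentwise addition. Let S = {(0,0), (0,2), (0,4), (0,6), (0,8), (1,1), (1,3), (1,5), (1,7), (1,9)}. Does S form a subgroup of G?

|S| = 10 divides |G| = 20, consistent with Lagrange.
S contains the identity, every element's inverse is in S, and S is closed under +: it is a subgroup.
In fact S = ⟨(1,1)⟩.

Yes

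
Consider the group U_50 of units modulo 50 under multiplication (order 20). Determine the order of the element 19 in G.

10

Compute successive powers of 19 mod 50: 19, 11, 9, 21, 49, 31, 39, 41, …; 19^10 ≡ 1 (mod 50).
So |⟨19⟩| = 10.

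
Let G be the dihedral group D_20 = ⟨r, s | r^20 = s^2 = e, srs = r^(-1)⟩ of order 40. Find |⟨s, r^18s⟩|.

|⟨s⟩| = 2 and |⟨r^18s⟩| = 2, so |H| is a multiple of lcm(2, 2) = 2 and divides |G| = 40.
Closing under the operation: H = {e, r^2, r^4, r^6, r^8, r^10, r^12, r^14, r^16, r^18, s, r^2s, r^4s, r^6s, r^8s, r^10s, r^12s, r^14s, r^16s, r^18s}, so |H| = 20.

20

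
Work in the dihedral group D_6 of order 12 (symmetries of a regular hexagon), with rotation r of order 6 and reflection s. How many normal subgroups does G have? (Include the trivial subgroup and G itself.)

7

G has 16 subgroups. Checking conjugation-invariance by order — order 1: 1/1 normal; order 2: 1/7 normal; order 3: 1/1 normal; order 4: 0/3 normal; order 6: 3/3 normal; order 12: 1/1 normal.
Total normal subgroups: 7.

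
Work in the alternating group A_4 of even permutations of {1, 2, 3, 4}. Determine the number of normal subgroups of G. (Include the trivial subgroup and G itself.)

G has 10 subgroups. Checking conjugation-invariance by order — order 1: 1/1 normal; order 2: 0/3 normal; order 3: 0/4 normal; order 4: 1/1 normal; order 12: 1/1 normal.
Total normal subgroups: 3.

3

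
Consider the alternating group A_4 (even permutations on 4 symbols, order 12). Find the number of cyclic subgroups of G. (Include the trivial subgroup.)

8

Group the elements of G by the cyclic subgroup they generate; each cyclic subgroup of order d accounts for φ(d) elements.
Cyclic subgroups by order — order 1: 1; order 2: 3; order 3: 4.
Total: 8.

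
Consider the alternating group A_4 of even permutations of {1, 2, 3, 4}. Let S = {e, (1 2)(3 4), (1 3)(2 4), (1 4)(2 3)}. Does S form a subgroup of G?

|S| = 4 divides |G| = 12, consistent with Lagrange.
S contains the identity, every element's inverse is in S, and S is closed under ∘: it is a subgroup.

Yes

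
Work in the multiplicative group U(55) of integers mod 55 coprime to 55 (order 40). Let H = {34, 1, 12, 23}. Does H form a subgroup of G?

Yes

|H| = 4 divides |G| = 40, consistent with Lagrange.
H contains the identity, every element's inverse is in H, and H is closed under ·: it is a subgroup.
In fact H = ⟨12⟩.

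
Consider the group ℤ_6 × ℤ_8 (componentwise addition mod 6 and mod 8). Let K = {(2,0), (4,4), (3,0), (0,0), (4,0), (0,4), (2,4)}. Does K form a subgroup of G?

|K| = 7 does not divide |G| = 48, so by Lagrange K is not a subgroup.

No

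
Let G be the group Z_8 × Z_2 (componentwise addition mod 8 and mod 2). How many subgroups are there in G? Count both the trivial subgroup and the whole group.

|G| = 16, so by Lagrange every subgroup order divides 16. Divisors: 1, 2, 4, 8, 16.
Subgroups by order — order 1: 1; order 2: 3; order 4: 3; order 8: 3; order 16: 1.
Total: 1 + 3 + 3 + 3 + 1 = 11.

11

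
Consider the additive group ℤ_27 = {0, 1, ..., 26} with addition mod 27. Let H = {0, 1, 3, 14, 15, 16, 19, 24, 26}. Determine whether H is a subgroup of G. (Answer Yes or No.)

14 ∈ H but its inverse 13 ∉ H, so H is not a subgroup.

No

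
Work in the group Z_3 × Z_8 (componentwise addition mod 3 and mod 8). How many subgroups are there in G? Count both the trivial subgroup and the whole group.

|G| = 24, so by Lagrange every subgroup order divides 24. Divisors: 1, 2, 3, 4, 6, 8, 12, 24.
Subgroups by order — order 1: 1; order 2: 1; order 3: 1; order 4: 1; order 6: 1; order 8: 1; order 12: 1; order 24: 1.
Total: 1 + 1 + 1 + 1 + 1 + 1 + 1 + 1 = 8.

8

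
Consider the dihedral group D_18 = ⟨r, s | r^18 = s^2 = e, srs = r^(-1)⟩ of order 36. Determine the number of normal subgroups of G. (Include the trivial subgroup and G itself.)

G has 45 subgroups. Checking conjugation-invariance by order — order 1: 1/1 normal; order 2: 1/19 normal; order 3: 1/1 normal; order 4: 0/9 normal; order 6: 1/7 normal; order 9: 1/1 normal; order 12: 0/3 normal; order 18: 3/3 normal; order 36: 1/1 normal.
Total normal subgroups: 9.

9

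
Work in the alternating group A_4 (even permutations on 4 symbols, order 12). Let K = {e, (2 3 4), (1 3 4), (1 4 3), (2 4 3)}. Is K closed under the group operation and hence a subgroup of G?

No

|K| = 5 does not divide |G| = 12, so by Lagrange K is not a subgroup.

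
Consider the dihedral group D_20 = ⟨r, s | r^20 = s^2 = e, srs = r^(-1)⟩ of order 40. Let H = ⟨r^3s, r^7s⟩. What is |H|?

10

|⟨r^3s⟩| = 2 and |⟨r^7s⟩| = 2, so |H| is a multiple of lcm(2, 2) = 2 and divides |G| = 40.
Closing under the operation: H = {e, r^4, r^8, r^12, r^16, r^3s, r^7s, r^11s, r^15s, r^19s}, so |H| = 10.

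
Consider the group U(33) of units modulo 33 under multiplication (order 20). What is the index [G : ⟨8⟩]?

2

|⟨8⟩| = 10 and |G| = 20.
By Lagrange, [G : H] = |G|/|H| = 20/10 = 2.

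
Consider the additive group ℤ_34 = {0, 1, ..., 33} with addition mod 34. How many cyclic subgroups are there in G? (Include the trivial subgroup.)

4

Group the elements of G by the cyclic subgroup they generate; each cyclic subgroup of order d accounts for φ(d) elements.
Cyclic subgroups by order — order 1: 1; order 2: 1; order 17: 1; order 34: 1.
Total: 4.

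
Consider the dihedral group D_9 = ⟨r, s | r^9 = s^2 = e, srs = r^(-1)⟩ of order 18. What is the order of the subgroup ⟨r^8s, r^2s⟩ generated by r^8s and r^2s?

|⟨r^8s⟩| = 2 and |⟨r^2s⟩| = 2, so |H| is a multiple of lcm(2, 2) = 2 and divides |G| = 18.
Closing under the operation: H = {e, r^3, r^6, r^2s, r^5s, r^8s}, so |H| = 6.

6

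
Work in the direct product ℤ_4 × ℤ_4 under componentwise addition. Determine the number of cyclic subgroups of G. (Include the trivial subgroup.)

10

A cyclic subgroup of order d is generated by each of its φ(d) elements of order d, so the cyclic subgroups of order d number (#elements of order d)/φ(d).
Cyclic subgroups by order — order 1: 1; order 2: 3; order 4: 6.
Total: 10.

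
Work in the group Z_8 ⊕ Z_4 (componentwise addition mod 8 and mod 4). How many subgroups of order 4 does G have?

7

|G| = 32 and 4 | 32, so subgroups of order 4 are possible by Lagrange.
The subgroups of order 4 are: {(0,0), (0,1), (0,2), (0,3)}; {(0,0), (0,2), (4,0), (4,2)}; {(0,0), (0,2), (4,1), (4,3)}; {(0,0), (2,0), (4,0), (6,0)}; … (7 in all).
So G has 7 subgroups of order 4.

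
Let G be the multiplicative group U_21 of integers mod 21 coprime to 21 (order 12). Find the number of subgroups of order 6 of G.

|G| = 12 and 6 | 12, so subgroups of order 6 are possible by Lagrange.
The subgroups of order 6 are: {1, 4, 10, 13, 16, 19}; {1, 2, 4, 8, 11, 16}; {1, 4, 5, 16, 17, 20}.
So G has 3 subgroups of order 6.

3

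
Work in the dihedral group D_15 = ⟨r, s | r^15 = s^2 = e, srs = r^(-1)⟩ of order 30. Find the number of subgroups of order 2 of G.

15

|G| = 30 and 2 | 30, so subgroups of order 2 are possible by Lagrange.
The subgroups of order 2 are: {e, r^10s}; {e, r^11s}; {e, r^12s}; {e, r^13s}; … (15 in all).
So G has 15 subgroups of order 2.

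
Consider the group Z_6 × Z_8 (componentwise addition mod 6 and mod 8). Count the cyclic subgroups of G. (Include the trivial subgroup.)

Group the elements of G by the cyclic subgroup they generate; each cyclic subgroup of order d accounts for φ(d) elements.
Cyclic subgroups by order — order 1: 1; order 2: 3; order 3: 1; order 4: 2; order 6: 3; order 8: 2; order 12: 2; order 24: 2.
Total: 16.

16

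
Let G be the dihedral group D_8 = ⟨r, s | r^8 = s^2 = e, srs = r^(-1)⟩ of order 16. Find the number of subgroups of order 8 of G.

|G| = 16 and 8 | 16, so subgroups of order 8 are possible by Lagrange.
The subgroups of order 8 are: {e, r, r^2, r^3, r^4, r^5, r^6, r^7}; {e, r^2, r^4, r^6, s, r^2s, r^4s, r^6s}; {e, r^2, r^4, r^6, rs, r^3s, r^5s, r^7s}.
So G has 3 subgroups of order 8.

3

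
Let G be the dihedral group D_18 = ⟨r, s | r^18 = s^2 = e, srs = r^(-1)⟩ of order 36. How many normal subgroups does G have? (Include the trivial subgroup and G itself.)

9

G has 45 subgroups. Checking conjugation-invariance by order — order 1: 1/1 normal; order 2: 1/19 normal; order 3: 1/1 normal; order 4: 0/9 normal; order 6: 1/7 normal; order 9: 1/1 normal; order 12: 0/3 normal; order 18: 3/3 normal; order 36: 1/1 normal.
Total normal subgroups: 9.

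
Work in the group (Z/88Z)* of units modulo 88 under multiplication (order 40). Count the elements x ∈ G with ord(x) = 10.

Enumerating element orders in G gives 28 elements of order 10.

28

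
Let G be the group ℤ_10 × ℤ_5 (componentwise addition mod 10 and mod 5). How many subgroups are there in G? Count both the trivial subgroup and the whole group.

|G| = 50, so by Lagrange every subgroup order divides 50. Divisors: 1, 2, 5, 10, 25, 50.
Subgroups by order — order 1: 1; order 2: 1; order 5: 6; order 10: 6; order 25: 1; order 50: 1.
Total: 1 + 1 + 6 + 6 + 1 + 1 = 16.

16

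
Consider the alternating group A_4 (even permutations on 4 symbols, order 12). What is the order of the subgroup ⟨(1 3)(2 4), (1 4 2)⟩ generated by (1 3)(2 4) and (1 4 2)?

12

|⟨(1 3)(2 4)⟩| = 2 and |⟨(1 4 2)⟩| = 3, so |H| is a multiple of lcm(2, 3) = 6 and divides |G| = 12.
Closing {(1 3)(2 4), (1 4 2)} under the group operation gives all of G, so |H| = 12.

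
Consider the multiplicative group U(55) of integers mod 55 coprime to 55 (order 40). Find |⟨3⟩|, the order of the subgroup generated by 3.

20

Compute successive powers of 3 mod 55: 3, 9, 27, 26, 23, 14, 42, 16, …; 3^20 ≡ 1 (mod 55).
So |⟨3⟩| = 20.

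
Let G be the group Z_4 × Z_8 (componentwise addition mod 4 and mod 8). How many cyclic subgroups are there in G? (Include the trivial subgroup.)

Each element a generates a cyclic subgroup ⟨a⟩; distinct elements may generate the same one (a cyclic group of order d has φ(d) generators).
Cyclic subgroups by order — order 1: 1; order 2: 3; order 4: 6; order 8: 4.
Total: 14.

14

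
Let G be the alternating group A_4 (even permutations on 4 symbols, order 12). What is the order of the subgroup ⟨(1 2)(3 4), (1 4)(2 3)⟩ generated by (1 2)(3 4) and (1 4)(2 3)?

4

|⟨(1 2)(3 4)⟩| = 2 and |⟨(1 4)(2 3)⟩| = 2, so |H| is a multiple of lcm(2, 2) = 2 and divides |G| = 12.
Closing under the operation: H = {e, (1 2)(3 4), (1 3)(2 4), (1 4)(2 3)}, so |H| = 4.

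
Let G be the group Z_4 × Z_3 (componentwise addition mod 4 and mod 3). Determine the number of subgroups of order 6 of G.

1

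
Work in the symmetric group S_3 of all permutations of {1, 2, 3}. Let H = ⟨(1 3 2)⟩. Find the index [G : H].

2

|⟨(1 3 2)⟩| = 3 and |G| = 6.
By Lagrange, [G : H] = |G|/|H| = 6/3 = 2.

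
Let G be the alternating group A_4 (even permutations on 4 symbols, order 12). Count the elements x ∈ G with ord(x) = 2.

The elements of order 2 are: (1 2)(3 4), (1 3)(2 4), (1 4)(2 3).
That's 3.

3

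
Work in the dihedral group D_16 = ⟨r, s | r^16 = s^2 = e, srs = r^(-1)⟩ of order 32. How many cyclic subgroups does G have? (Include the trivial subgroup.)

Group the elements of G by the cyclic subgroup they generate; each cyclic subgroup of order d accounts for φ(d) elements.
Cyclic subgroups by order — order 1: 1; order 2: 17; order 4: 1; order 8: 1; order 16: 1.
Total: 21.

21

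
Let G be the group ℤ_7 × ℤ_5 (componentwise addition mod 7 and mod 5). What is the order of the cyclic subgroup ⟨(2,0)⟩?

7

The order of (2,0) in Z_7 × Z_5 is lcm(ord(2) in Z_7, ord(0) in Z_5).
ord(2) = 7 and ord(0) = 1, so |⟨(2,0)⟩| = lcm(7, 1) = 7.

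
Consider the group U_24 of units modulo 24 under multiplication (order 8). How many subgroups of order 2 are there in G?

|G| = 8 and 2 | 8, so subgroups of order 2 are possible by Lagrange.
The subgroups of order 2 are: {1, 11}; {1, 13}; {1, 17}; {1, 19}; … (7 in all).
So G has 7 subgroups of order 2.

7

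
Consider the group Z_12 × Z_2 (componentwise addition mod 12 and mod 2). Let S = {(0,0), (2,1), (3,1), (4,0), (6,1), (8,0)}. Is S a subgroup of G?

(2,1) ∈ S but its inverse (10,1) ∉ S, so S is not a subgroup.

No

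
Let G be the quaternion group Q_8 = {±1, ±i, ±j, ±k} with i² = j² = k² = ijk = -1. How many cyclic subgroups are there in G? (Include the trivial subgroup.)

5

Each element a generates a cyclic subgroup ⟨a⟩; distinct elements may generate the same one (a cyclic group of order d has φ(d) generators).
Cyclic subgroups by order — order 1: 1; order 2: 1; order 4: 3.
Total: 5.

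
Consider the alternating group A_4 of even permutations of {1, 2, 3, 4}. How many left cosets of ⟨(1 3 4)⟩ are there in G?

|⟨(1 3 4)⟩| = 3 and |G| = 12.
By Lagrange, [G : H] = |G|/|H| = 12/3 = 4.

4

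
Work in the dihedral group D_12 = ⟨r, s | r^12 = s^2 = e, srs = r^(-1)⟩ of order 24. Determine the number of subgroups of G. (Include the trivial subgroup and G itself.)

|G| = 24, so by Lagrange every subgroup order divides 24. Divisors: 1, 2, 3, 4, 6, 8, 12, 24.
Subgroups by order — order 1: 1; order 2: 13; order 3: 1; order 4: 7; order 6: 5; order 8: 3; order 12: 3; order 24: 1.
Total: 1 + 13 + 1 + 7 + 5 + 3 + 3 + 1 = 34.

34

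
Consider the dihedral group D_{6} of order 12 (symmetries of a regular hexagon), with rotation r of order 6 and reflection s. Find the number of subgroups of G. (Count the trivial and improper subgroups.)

16

|G| = 12, so by Lagrange every subgroup order divides 12. Divisors: 1, 2, 3, 4, 6, 12.
Subgroups by order — order 1: 1; order 2: 7; order 3: 1; order 4: 3; order 6: 3; order 12: 1.
Total: 1 + 7 + 1 + 3 + 3 + 1 = 16.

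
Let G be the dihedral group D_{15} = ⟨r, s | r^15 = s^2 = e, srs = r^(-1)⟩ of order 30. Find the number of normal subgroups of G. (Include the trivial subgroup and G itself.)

5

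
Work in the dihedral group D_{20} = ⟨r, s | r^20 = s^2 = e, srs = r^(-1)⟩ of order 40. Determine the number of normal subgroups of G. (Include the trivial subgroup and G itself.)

9

G has 48 subgroups. Checking conjugation-invariance by order — order 1: 1/1 normal; order 2: 1/21 normal; order 4: 1/11 normal; order 5: 1/1 normal; order 8: 0/5 normal; order 10: 1/5 normal; order 20: 3/3 normal; order 40: 1/1 normal.
Total normal subgroups: 9.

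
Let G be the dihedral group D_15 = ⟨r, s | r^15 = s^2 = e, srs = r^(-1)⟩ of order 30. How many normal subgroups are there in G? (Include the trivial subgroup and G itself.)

5

G has 28 subgroups. Checking conjugation-invariance by order — order 1: 1/1 normal; order 2: 0/15 normal; order 3: 1/1 normal; order 5: 1/1 normal; order 6: 0/5 normal; order 10: 0/3 normal; order 15: 1/1 normal; order 30: 1/1 normal.
Total normal subgroups: 5.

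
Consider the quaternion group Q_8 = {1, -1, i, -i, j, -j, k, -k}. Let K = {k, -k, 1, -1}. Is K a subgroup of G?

|K| = 4 divides |G| = 8, consistent with Lagrange.
K contains the identity, every element's inverse is in K, and K is closed under ·: it is a subgroup.
In fact K = ⟨-k⟩.

Yes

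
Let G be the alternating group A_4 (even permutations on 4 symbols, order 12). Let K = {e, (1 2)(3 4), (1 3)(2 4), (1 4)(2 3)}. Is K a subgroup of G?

|K| = 4 divides |G| = 12, consistent with Lagrange.
K contains the identity, every element's inverse is in K, and K is closed under ∘: it is a subgroup.

Yes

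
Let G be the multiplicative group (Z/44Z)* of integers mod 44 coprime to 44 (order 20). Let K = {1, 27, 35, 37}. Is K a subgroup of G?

No

35 ∈ K but its inverse 39 ∉ K, so K is not a subgroup.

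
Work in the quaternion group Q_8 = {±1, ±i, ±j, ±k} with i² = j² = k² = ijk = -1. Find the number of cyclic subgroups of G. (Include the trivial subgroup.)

A cyclic subgroup of order d is generated by each of its φ(d) elements of order d, so the cyclic subgroups of order d number (#elements of order d)/φ(d).
Cyclic subgroups by order — order 1: 1; order 2: 1; order 4: 3.
Total: 5.

5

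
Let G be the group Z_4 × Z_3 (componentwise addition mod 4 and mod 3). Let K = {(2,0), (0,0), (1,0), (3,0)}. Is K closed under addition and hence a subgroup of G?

Yes

|K| = 4 divides |G| = 12, consistent with Lagrange.
K contains the identity, every element's inverse is in K, and K is closed under +: it is a subgroup.
In fact K = ⟨(1,0)⟩.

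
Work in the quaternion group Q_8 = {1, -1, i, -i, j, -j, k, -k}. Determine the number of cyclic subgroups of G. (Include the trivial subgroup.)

Group the elements of G by the cyclic subgroup they generate; each cyclic subgroup of order d accounts for φ(d) elements.
Cyclic subgroups by order — order 1: 1; order 2: 1; order 4: 3.
Total: 5.

5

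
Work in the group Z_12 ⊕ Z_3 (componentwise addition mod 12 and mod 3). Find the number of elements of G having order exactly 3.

An element (a,b) has order lcm(ord(a), ord(b)); count pairs with lcm equal to 3.
Enumerating gives 8 such elements.

8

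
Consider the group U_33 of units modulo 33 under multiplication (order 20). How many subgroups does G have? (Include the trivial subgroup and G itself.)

10

|G| = 20, so by Lagrange every subgroup order divides 20. Divisors: 1, 2, 4, 5, 10, 20.
Subgroups by order — order 1: 1; order 2: 3; order 4: 1; order 5: 1; order 10: 3; order 20: 1.
Total: 1 + 3 + 1 + 1 + 3 + 1 = 10.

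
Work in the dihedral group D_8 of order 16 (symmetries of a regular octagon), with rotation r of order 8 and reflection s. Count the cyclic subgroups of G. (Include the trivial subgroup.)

Each element a generates a cyclic subgroup ⟨a⟩; distinct elements may generate the same one (a cyclic group of order d has φ(d) generators).
Cyclic subgroups by order — order 1: 1; order 2: 9; order 4: 1; order 8: 1.
Total: 12.

12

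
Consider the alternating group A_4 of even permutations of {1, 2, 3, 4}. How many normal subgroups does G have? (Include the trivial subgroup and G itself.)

3

G has 10 subgroups. Checking conjugation-invariance by order — order 1: 1/1 normal; order 2: 0/3 normal; order 3: 0/4 normal; order 4: 1/1 normal; order 12: 1/1 normal.
Total normal subgroups: 3.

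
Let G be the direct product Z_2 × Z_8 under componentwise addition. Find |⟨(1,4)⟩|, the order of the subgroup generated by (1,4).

The order of (1,4) in Z_2 × Z_8 is lcm(ord(1) in Z_2, ord(4) in Z_8).
ord(1) = 2 and ord(4) = 2, so |⟨(1,4)⟩| = lcm(2, 2) = 2.

2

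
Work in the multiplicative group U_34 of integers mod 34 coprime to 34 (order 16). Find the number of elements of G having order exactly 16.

8

The elements of order 16 are: 3, 5, 7, 11, 23, 27, 29, 31.
That's 8.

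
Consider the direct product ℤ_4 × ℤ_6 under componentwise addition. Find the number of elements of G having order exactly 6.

6

An element (a,b) has order lcm(ord(a), ord(b)); count pairs with lcm equal to 6.
Enumerating gives 6 such elements.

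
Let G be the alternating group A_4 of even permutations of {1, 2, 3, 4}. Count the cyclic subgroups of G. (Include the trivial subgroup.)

8

Each element a generates a cyclic subgroup ⟨a⟩; distinct elements may generate the same one (a cyclic group of order d has φ(d) generators).
Cyclic subgroups by order — order 1: 1; order 2: 3; order 3: 4.
Total: 8.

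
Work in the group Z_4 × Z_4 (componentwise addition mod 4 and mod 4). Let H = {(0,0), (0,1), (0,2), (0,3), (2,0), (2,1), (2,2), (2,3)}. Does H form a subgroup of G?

|H| = 8 divides |G| = 16, consistent with Lagrange.
H contains the identity, every element's inverse is in H, and H is closed under +: it is a subgroup.

Yes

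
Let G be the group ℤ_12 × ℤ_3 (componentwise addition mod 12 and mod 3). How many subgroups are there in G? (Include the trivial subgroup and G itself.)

18

|G| = 36, so by Lagrange every subgroup order divides 36. Divisors: 1, 2, 3, 4, 6, 9, 12, 18, 36.
Subgroups by order — order 1: 1; order 2: 1; order 3: 4; order 4: 1; order 6: 4; order 9: 1; order 12: 4; order 18: 1; order 36: 1.
Total: 1 + 1 + 4 + 1 + 4 + 1 + 4 + 1 + 1 = 18.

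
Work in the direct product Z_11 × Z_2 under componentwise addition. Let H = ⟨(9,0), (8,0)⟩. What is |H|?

11

|⟨(9,0)⟩| = 11 and |⟨(8,0)⟩| = 11, so |H| is a multiple of lcm(11, 11) = 11 and divides |G| = 22.
Closing under the operation: H = {(0,0), (1,0), (2,0), (3,0), (4,0), (5,0), (6,0), (7,0), (8,0), (9,0), (10,0)}, so |H| = 11.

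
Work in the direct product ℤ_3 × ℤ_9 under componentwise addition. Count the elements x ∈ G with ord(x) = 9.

An element (a,b) has order lcm(ord(a), ord(b)); count pairs with lcm equal to 9.
Enumerating gives 18 such elements.

18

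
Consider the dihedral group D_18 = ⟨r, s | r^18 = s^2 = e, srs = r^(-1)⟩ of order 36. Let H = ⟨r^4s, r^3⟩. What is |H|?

12

|⟨r^4s⟩| = 2 and |⟨r^3⟩| = 6, so |H| is a multiple of lcm(2, 6) = 6 and divides |G| = 36.
Closing under the operation: H = {e, r^3, r^6, r^9, r^12, r^15, rs, r^4s, r^7s, r^10s, r^13s, r^16s}, so |H| = 12.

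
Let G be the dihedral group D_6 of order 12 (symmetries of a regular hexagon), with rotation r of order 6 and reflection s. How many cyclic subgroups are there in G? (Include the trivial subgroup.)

10

Each element a generates a cyclic subgroup ⟨a⟩; distinct elements may generate the same one (a cyclic group of order d has φ(d) generators).
Cyclic subgroups by order — order 1: 1; order 2: 7; order 3: 1; order 6: 1.
Total: 10.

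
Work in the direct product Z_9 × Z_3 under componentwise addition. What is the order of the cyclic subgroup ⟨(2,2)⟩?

9

The order of (2,2) in Z_9 × Z_3 is lcm(ord(2) in Z_9, ord(2) in Z_3).
ord(2) = 9 and ord(2) = 3, so |⟨(2,2)⟩| = lcm(9, 3) = 9.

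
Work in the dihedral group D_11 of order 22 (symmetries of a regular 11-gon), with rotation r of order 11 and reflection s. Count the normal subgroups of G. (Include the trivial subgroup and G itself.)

G has 14 subgroups. Checking conjugation-invariance by order — order 1: 1/1 normal; order 2: 0/11 normal; order 11: 1/1 normal; order 22: 1/1 normal.
Total normal subgroups: 3.

3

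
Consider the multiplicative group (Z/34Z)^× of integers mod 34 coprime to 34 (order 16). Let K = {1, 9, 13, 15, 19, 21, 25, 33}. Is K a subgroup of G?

|K| = 8 divides |G| = 16, consistent with Lagrange.
K contains the identity, every element's inverse is in K, and K is closed under ·: it is a subgroup.
In fact K = ⟨9⟩.

Yes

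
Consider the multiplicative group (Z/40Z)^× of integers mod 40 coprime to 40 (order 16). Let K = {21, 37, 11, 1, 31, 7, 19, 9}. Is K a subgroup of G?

37 ∈ K but its inverse 13 ∉ K, so K is not a subgroup.

No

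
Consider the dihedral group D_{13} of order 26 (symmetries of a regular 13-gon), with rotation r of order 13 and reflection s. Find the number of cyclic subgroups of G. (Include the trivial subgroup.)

15

A cyclic subgroup of order d is generated by each of its φ(d) elements of order d, so the cyclic subgroups of order d number (#elements of order d)/φ(d).
Cyclic subgroups by order — order 1: 1; order 2: 13; order 13: 1.
Total: 15.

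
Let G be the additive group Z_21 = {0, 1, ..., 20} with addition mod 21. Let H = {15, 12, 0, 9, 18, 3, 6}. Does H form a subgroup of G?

Yes

|H| = 7 divides |G| = 21, consistent with Lagrange.
H contains the identity, every element's inverse is in H, and H is closed under +: it is a subgroup.
In fact H = ⟨18⟩.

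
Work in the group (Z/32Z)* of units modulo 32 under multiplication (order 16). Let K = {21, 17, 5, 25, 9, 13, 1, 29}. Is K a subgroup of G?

Yes

|K| = 8 divides |G| = 16, consistent with Lagrange.
K contains the identity, every element's inverse is in K, and K is closed under ·: it is a subgroup.
In fact K = ⟨5⟩.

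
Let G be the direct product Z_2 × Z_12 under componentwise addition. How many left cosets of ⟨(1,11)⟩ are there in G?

|⟨(1,11)⟩| = 12 and |G| = 24.
By Lagrange, [G : H] = |G|/|H| = 24/12 = 2.

2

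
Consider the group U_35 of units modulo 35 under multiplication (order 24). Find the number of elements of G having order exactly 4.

The elements of order 4 are: 8, 13, 22, 27.
That's 4.

4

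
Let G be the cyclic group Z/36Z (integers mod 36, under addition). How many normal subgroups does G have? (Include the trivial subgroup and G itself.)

9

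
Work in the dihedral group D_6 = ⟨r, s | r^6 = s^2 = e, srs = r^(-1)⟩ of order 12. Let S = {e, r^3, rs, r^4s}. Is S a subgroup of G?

Yes

|S| = 4 divides |G| = 12, consistent with Lagrange.
S contains the identity, every element's inverse is in S, and S is closed under ·: it is a subgroup.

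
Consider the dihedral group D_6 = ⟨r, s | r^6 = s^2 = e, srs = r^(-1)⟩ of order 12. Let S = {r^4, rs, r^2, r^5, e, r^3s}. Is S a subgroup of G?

r^5 ∈ S but its inverse r ∉ S, so S is not a subgroup.

No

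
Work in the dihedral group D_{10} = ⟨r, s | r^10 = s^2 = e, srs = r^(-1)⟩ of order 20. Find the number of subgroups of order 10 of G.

3

|G| = 20 and 10 | 20, so subgroups of order 10 are possible by Lagrange.
The subgroups of order 10 are: {e, r, r^2, r^3, r^4, r^5, r^6, r^7, r^8, r^9}; {e, r^2, r^4, r^6, r^8, s, r^2s, r^4s, r^6s, r^8s}; {e, r^2, r^4, r^6, r^8, rs, r^3s, r^5s, r^7s, r^9s}.
So G has 3 subgroups of order 10.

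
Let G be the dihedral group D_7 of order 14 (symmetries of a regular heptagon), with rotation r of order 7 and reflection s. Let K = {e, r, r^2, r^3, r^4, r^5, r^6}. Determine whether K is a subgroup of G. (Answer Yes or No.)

Yes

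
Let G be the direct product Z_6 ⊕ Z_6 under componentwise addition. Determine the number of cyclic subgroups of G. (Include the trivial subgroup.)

20

A cyclic subgroup of order d is generated by each of its φ(d) elements of order d, so the cyclic subgroups of order d number (#elements of order d)/φ(d).
Cyclic subgroups by order — order 1: 1; order 2: 3; order 3: 4; order 6: 12.
Total: 20.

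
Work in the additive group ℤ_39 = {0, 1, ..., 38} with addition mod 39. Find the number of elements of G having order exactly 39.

In a cyclic group of order 39, the number of elements of order d (for d | 39) is φ(d).
φ(39) = 24.

24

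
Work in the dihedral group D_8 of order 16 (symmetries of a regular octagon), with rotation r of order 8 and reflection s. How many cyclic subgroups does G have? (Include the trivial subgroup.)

Group the elements of G by the cyclic subgroup they generate; each cyclic subgroup of order d accounts for φ(d) elements.
Cyclic subgroups by order — order 1: 1; order 2: 9; order 4: 1; order 8: 1.
Total: 12.

12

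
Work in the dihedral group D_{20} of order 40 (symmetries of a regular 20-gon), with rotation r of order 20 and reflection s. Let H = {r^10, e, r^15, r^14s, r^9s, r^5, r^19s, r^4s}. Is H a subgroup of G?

Yes

|H| = 8 divides |G| = 40, consistent with Lagrange.
H contains the identity, every element's inverse is in H, and H is closed under ·: it is a subgroup.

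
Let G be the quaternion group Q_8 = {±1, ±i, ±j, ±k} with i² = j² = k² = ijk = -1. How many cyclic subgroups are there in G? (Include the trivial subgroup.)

5

Each element a generates a cyclic subgroup ⟨a⟩; distinct elements may generate the same one (a cyclic group of order d has φ(d) generators).
Cyclic subgroups by order — order 1: 1; order 2: 1; order 4: 3.
Total: 5.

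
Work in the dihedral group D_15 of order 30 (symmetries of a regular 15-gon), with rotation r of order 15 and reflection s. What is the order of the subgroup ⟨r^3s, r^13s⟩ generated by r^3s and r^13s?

6

|⟨r^3s⟩| = 2 and |⟨r^13s⟩| = 2, so |H| is a multiple of lcm(2, 2) = 2 and divides |G| = 30.
Closing under the operation: H = {e, r^5, r^10, r^3s, r^8s, r^13s}, so |H| = 6.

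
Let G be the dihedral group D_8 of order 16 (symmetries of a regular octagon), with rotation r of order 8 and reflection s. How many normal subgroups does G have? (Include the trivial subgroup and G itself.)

G has 19 subgroups. Checking conjugation-invariance by order — order 1: 1/1 normal; order 2: 1/9 normal; order 4: 1/5 normal; order 8: 3/3 normal; order 16: 1/1 normal.
Total normal subgroups: 7.

7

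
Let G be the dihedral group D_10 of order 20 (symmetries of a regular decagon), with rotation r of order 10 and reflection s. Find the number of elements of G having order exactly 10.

The elements of order 10 are: r, r^3, r^7, r^9.
That's 4.

4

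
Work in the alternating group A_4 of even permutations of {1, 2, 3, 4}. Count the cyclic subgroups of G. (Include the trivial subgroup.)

8

A cyclic subgroup of order d is generated by each of its φ(d) elements of order d, so the cyclic subgroups of order d number (#elements of order d)/φ(d).
Cyclic subgroups by order — order 1: 1; order 2: 3; order 3: 4.
Total: 8.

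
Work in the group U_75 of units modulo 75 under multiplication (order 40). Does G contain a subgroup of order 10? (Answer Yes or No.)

10 | 40. A subgroup of order 10 is {1, 11, 16, 26, 31, 41, 46, 56, 61, 71}.

Yes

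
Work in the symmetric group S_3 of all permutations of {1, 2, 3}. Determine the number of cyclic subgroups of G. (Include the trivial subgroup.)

5

Group the elements of G by the cyclic subgroup they generate; each cyclic subgroup of order d accounts for φ(d) elements.
Cyclic subgroups by order — order 1: 1; order 2: 3; order 3: 1.
Total: 5.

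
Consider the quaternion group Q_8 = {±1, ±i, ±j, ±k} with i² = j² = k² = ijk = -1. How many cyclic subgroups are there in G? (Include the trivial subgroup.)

Group the elements of G by the cyclic subgroup they generate; each cyclic subgroup of order d accounts for φ(d) elements.
Cyclic subgroups by order — order 1: 1; order 2: 1; order 4: 3.
Total: 5.

5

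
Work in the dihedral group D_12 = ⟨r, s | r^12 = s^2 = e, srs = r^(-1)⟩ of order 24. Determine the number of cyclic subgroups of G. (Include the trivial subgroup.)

18

A cyclic subgroup of order d is generated by each of its φ(d) elements of order d, so the cyclic subgroups of order d number (#elements of order d)/φ(d).
Cyclic subgroups by order — order 1: 1; order 2: 13; order 3: 1; order 4: 1; order 6: 1; order 12: 1.
Total: 18.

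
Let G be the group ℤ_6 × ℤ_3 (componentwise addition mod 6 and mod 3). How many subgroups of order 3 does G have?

|G| = 18 and 3 | 18, so subgroups of order 3 are possible by Lagrange.
The subgroups of order 3 are: {(0,0), (0,1), (0,2)}; {(0,0), (2,0), (4,0)}; {(0,0), (2,1), (4,2)}; {(0,0), (2,2), (4,1)}.
So G has 4 subgroups of order 3.

4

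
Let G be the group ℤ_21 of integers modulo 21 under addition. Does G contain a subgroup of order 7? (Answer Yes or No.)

Yes

7 | 21. A subgroup of order 7 is {0, 3, 6, 9, 12, 15, 18}.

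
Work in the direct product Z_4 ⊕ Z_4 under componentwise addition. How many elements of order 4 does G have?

An element (a,b) has order lcm(ord(a), ord(b)); count pairs with lcm equal to 4.
Enumerating gives 12 such elements.

12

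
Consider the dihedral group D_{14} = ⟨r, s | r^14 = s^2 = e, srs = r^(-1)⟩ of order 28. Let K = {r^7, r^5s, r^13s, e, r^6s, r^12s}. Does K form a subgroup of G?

|K| = 6 does not divide |G| = 28, so by Lagrange K is not a subgroup.

No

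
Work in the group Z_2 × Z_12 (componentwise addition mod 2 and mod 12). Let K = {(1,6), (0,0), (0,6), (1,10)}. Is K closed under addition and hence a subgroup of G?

No

(1,10) ∈ K but its inverse (1,2) ∉ K, so K is not a subgroup.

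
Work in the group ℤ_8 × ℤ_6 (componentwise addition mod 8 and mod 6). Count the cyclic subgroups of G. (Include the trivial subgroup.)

A cyclic subgroup of order d is generated by each of its φ(d) elements of order d, so the cyclic subgroups of order d number (#elements of order d)/φ(d).
Cyclic subgroups by order — order 1: 1; order 2: 3; order 3: 1; order 4: 2; order 6: 3; order 8: 2; order 12: 2; order 24: 2.
Total: 16.

16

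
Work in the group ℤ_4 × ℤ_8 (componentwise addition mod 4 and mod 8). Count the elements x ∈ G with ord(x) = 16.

0

An element (a,b) has order lcm(ord(a), ord(b)); count pairs with lcm equal to 16.
Enumerating gives 0 such elements.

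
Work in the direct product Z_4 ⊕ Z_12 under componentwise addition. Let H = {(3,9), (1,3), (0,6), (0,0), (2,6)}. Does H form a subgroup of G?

No

|H| = 5 does not divide |G| = 48, so by Lagrange H is not a subgroup.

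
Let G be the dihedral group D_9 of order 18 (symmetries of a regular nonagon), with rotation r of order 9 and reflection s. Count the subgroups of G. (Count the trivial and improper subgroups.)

|G| = 18, so by Lagrange every subgroup order divides 18. Divisors: 1, 2, 3, 6, 9, 18.
Subgroups by order — order 1: 1; order 2: 9; order 3: 1; order 6: 3; order 9: 1; order 18: 1.
Total: 1 + 9 + 1 + 3 + 1 + 1 = 16.

16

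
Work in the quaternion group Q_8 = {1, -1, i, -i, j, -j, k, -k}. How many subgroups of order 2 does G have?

1

|G| = 8 and 2 | 8, so subgroups of order 2 are possible by Lagrange.
The subgroups of order 2 are: {1, -1}.
So G has 1 subgroup of order 2.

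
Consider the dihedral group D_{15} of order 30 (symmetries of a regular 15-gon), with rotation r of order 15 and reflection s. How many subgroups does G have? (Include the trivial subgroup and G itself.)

|G| = 30, so by Lagrange every subgroup order divides 30. Divisors: 1, 2, 3, 5, 6, 10, 15, 30.
Subgroups by order — order 1: 1; order 2: 15; order 3: 1; order 5: 1; order 6: 5; order 10: 3; order 15: 1; order 30: 1.
Total: 1 + 15 + 1 + 1 + 5 + 3 + 1 + 1 = 28.

28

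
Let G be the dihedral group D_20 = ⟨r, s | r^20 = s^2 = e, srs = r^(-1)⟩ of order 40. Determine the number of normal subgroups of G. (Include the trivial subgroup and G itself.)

G has 48 subgroups. Checking conjugation-invariance by order — order 1: 1/1 normal; order 2: 1/21 normal; order 4: 1/11 normal; order 5: 1/1 normal; order 8: 0/5 normal; order 10: 1/5 normal; order 20: 3/3 normal; order 40: 1/1 normal.
Total normal subgroups: 9.

9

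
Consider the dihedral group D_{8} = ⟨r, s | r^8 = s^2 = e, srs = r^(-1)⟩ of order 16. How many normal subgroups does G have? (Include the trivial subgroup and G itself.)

G has 19 subgroups. Checking conjugation-invariance by order — order 1: 1/1 normal; order 2: 1/9 normal; order 4: 1/5 normal; order 8: 3/3 normal; order 16: 1/1 normal.
Total normal subgroups: 7.

7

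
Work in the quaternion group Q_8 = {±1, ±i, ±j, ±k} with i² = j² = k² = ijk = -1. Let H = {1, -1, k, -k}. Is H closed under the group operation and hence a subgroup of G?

|H| = 4 divides |G| = 8, consistent with Lagrange.
H contains the identity, every element's inverse is in H, and H is closed under ·: it is a subgroup.
In fact H = ⟨-k⟩.

Yes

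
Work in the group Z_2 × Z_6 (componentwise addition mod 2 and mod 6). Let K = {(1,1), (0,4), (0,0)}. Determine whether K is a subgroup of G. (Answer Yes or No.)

No

(1,1) ∈ K but its inverse (1,5) ∉ K, so K is not a subgroup.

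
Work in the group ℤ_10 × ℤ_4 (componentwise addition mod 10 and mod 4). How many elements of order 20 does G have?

16

An element (a,b) has order lcm(ord(a), ord(b)); count pairs with lcm equal to 20.
Enumerating gives 16 such elements.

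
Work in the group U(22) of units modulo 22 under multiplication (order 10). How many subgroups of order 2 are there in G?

1

|G| = 10 and 2 | 10, so subgroups of order 2 are possible by Lagrange.
The subgroups of order 2 are: {1, 21}.
So G has 1 subgroup of order 2.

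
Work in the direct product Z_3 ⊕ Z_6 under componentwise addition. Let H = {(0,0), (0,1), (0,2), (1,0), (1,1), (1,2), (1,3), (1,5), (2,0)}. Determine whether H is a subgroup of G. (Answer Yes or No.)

(0,1) ∈ H but its inverse (0,5) ∉ H, so H is not a subgroup.

No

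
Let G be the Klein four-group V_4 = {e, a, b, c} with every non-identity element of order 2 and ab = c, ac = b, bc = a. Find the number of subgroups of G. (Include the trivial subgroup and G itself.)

|G| = 4, so by Lagrange every subgroup order divides 4. Divisors: 1, 2, 4.
Subgroups by order — order 1: 1; order 2: 3; order 4: 1.
Total: 1 + 3 + 1 = 5.

5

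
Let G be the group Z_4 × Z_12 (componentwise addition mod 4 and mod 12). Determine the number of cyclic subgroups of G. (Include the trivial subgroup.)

Group the elements of G by the cyclic subgroup they generate; each cyclic subgroup of order d accounts for φ(d) elements.
Cyclic subgroups by order — order 1: 1; order 2: 3; order 3: 1; order 4: 6; order 6: 3; order 12: 6.
Total: 20.

20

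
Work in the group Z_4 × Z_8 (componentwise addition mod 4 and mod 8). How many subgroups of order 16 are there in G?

3

|G| = 32 and 16 | 32, so subgroups of order 16 are possible by Lagrange.
The subgroups of order 16 are: {(0,0), (0,1), (0,2), (0,3), (0,4), (0,5), (0,6), (0,7), (2,0), (2,1), (2,2), (2,3), (2,4), (2,5), (2,6), (2,7)}; {(0,0), (0,2), (0,4), (0,6), (1,0), (1,2), (1,4), (1,6), (2,0), (2,2), (2,4), (2,6), (3,0), (3,2), (3,4), (3,6)}; {(0,0), (0,2), (0,4), (0,6), (1,1), (1,3), (1,5), (1,7), (2,0), (2,2), (2,4), (2,6), (3,1), (3,3), (3,5), (3,7)}.
So G has 3 subgroups of order 16.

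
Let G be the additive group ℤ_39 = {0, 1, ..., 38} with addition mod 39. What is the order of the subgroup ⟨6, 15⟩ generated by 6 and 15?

|⟨6⟩| = 13 and |⟨15⟩| = 13, so |H| is a multiple of lcm(13, 13) = 13 and divides |G| = 39.
Closing under the operation: H = {0, 3, 6, 9, 12, 15, 18, 21, 24, 27, 30, 33, 36}, so |H| = 13.

13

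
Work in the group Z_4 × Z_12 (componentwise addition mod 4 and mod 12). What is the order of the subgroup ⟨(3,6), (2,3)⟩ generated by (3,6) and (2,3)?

|⟨(3,6)⟩| = 4 and |⟨(2,3)⟩| = 4, so |H| is a multiple of lcm(4, 4) = 4 and divides |G| = 48.
Closing under the operation: H = {(0,0), (0,3), (0,6), (0,9), (1,0), (1,3), (1,6), (1,9), (2,0), (2,3), (2,6), (2,9), (3,0), (3,3), (3,6), (3,9)}, so |H| = 16.

16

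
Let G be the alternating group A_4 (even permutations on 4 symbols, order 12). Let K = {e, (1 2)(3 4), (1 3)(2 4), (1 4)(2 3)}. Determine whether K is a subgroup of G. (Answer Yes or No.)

|K| = 4 divides |G| = 12, consistent with Lagrange.
K contains the identity, every element's inverse is in K, and K is closed under ∘: it is a subgroup.

Yes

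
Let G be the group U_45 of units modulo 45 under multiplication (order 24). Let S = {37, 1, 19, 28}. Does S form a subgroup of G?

Yes

|S| = 4 divides |G| = 24, consistent with Lagrange.
S contains the identity, every element's inverse is in S, and S is closed under ·: it is a subgroup.
In fact S = ⟨28⟩.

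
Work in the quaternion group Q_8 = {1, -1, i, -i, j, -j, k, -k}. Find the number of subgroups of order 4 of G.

|G| = 8 and 4 | 8, so subgroups of order 4 are possible by Lagrange.
The subgroups of order 4 are: {1, -1, i, -i}; {1, -1, j, -j}; {1, -1, k, -k}.
So G has 3 subgroups of order 4.

3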